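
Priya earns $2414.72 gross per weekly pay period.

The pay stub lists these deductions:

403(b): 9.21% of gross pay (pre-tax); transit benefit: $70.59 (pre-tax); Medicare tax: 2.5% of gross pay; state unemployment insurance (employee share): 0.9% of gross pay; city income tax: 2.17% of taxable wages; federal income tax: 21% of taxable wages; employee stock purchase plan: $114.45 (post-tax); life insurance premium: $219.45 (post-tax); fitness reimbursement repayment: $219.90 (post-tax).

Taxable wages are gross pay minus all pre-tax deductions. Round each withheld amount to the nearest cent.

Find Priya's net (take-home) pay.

$994.23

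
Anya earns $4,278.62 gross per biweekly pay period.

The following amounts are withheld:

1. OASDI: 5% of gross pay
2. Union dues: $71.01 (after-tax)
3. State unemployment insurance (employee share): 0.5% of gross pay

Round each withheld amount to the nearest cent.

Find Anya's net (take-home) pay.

OASDI: $4,278.62 × 0.05 = $213.93
State unemployment insurance (employee share): $4,278.62 × 0.005 = $21.39
Union dues: $71.01
Total deductions = $213.93 + $21.39 + $71.01 = $306.33
Net pay = $4,278.62 − $306.33 = $3,972.29

$3,972.29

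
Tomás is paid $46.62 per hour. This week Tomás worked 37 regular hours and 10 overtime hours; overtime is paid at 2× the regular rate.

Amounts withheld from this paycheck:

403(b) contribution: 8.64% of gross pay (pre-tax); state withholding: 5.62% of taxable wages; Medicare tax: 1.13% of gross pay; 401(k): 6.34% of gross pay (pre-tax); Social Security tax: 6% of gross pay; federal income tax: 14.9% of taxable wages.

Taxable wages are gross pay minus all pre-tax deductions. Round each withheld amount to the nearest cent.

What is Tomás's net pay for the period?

$1,606.20

Regular pay: 37 × $46.62 = $1,724.94
Overtime pay: 10 × $46.62 × 2 = $932.40
Gross pay = $1,724.94 + $932.40 = $2,657.34
403(b) contribution: $2,657.34 × 0.0864 = $229.59
401(k): $2,657.34 × 0.0634 = $168.48
Pre-tax total = $229.59 + $168.48 = $398.07
Taxable wages = $2,657.34 − $398.07 = $2,259.27
State withholding: $2,259.27 × 0.0562 = $126.97
Federal income tax: $2,259.27 × 0.149 = $336.63
Medicare tax: $2,657.34 × 0.0113 = $30.03
Social Security tax: $2,657.34 × 0.06 = $159.44
Total deductions = $229.59 + $168.48 + $126.97 + $336.63 + $30.03 + $159.44 = $1,051.14
Net pay = $2,657.34 − $1,051.14 = $1,606.20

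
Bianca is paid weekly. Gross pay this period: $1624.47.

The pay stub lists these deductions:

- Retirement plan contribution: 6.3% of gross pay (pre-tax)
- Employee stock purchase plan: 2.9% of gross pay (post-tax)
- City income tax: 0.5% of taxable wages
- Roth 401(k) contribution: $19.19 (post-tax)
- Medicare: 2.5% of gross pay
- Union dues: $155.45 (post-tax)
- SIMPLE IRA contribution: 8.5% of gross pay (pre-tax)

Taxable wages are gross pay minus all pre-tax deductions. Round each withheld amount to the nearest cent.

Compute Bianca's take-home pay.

$1114.77

Retirement plan contribution: $1624.47 × 0.063 = $102.34
SIMPLE IRA contribution: $1624.47 × 0.085 = $138.08
Pre-tax total = $102.34 + $138.08 = $240.42
Taxable wages = $1624.47 − $240.42 = $1384.05
City income tax: $1384.05 × 0.005 = $6.92
Medicare: $1624.47 × 0.025 = $40.61
Roth 401(k) contribution: $19.19
Union dues: $155.45
Employee stock purchase plan: $1624.47 × 0.029 = $47.11
Total deductions = $102.34 + $138.08 + $6.92 + $40.61 + $19.19 + $155.45 + $47.11 = $509.70
Net pay = $1624.47 − $509.70 = $1114.77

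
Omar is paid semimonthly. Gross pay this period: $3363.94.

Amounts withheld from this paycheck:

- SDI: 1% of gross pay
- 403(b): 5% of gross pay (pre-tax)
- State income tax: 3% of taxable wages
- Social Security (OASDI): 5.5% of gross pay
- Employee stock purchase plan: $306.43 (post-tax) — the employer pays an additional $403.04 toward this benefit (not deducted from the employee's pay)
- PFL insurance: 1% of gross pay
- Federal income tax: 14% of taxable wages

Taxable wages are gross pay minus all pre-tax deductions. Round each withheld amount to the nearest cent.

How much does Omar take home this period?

$2093.74

403(b): $3363.94 × 0.05 = $168.20
Taxable wages = $3363.94 − $168.20 = $3195.74
Federal income tax: $3195.74 × 0.14 = $447.40
State income tax: $3195.74 × 0.03 = $95.87
Social Security (OASDI): $3363.94 × 0.055 = $185.02
SDI: $3363.94 × 0.01 = $33.64
PFL insurance: $3363.94 × 0.01 = $33.64
Employee stock purchase plan: $306.43
(Employer's $403.04 toward employee stock purchase plan is not withheld from the employee.)
Total deductions = $168.20 + $447.40 + $95.87 + $185.02 + $33.64 + $33.64 + $306.43 = $1270.20
Net pay = $3363.94 − $1270.20 = $2093.74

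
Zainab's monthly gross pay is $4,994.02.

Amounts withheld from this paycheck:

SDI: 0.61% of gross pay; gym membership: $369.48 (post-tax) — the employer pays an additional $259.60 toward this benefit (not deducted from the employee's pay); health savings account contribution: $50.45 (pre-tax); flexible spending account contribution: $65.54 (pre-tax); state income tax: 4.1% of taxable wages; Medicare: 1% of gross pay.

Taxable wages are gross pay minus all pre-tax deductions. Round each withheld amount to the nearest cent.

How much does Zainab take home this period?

$4,228.15

Health savings account contribution: $50.45
Flexible spending account contribution: $65.54
Pre-tax total = $50.45 + $65.54 = $115.99
Taxable wages = $4,994.02 − $115.99 = $4,878.03
State income tax: $4,878.03 × 0.041 = $200.00
SDI: $4,994.02 × 0.0061 = $30.46
Medicare: $4,994.02 × 0.01 = $49.94
Gym membership: $369.48
(Employer's $259.60 toward gym membership is not withheld from the employee.)
Total deductions = $50.45 + $65.54 + $200.00 + $30.46 + $49.94 + $369.48 = $765.87
Net pay = $4,994.02 − $765.87 = $4,228.15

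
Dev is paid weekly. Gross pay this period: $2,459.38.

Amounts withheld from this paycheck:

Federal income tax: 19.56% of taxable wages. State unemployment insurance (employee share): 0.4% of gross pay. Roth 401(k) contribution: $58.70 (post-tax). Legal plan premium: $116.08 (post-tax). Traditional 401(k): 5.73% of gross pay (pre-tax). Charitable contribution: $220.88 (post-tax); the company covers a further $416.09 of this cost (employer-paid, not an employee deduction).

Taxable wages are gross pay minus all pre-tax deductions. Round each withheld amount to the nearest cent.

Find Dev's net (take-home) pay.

$1,459.47

Traditional 401(k): $2,459.38 × 0.0573 = $140.92
Taxable wages = $2,459.38 − $140.92 = $2,318.46
Federal income tax: $2,318.46 × 0.1956 = $453.49
State unemployment insurance (employee share): $2,459.38 × 0.004 = $9.84
Legal plan premium: $116.08
Charitable contribution: $220.88
Roth 401(k) contribution: $58.70
(Employer's $416.09 toward charitable contribution is not withheld from the employee.)
Total deductions = $140.92 + $453.49 + $9.84 + $116.08 + $220.88 + $58.70 = $999.91
Net pay = $2,459.38 − $999.91 = $1,459.47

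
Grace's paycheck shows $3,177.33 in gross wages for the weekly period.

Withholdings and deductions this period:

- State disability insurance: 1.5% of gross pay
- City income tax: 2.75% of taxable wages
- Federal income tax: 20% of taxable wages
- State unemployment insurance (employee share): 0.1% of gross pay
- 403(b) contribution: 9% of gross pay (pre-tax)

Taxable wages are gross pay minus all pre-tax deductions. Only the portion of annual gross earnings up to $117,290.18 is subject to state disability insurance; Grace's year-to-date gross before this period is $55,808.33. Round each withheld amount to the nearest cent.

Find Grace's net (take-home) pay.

$2,182.75

403(b) contribution: $3,177.33 × 0.09 = $285.96
Taxable wages = $3,177.33 − $285.96 = $2,891.37
City income tax: $2,891.37 × 0.0275 = $79.51
Federal income tax: $2,891.37 × 0.2 = $578.27
State unemployment insurance (employee share): $3,177.33 × 0.001 = $3.18
State disability insurance: cap not yet reached, full $3,177.33 is subject → $3,177.33 × 0.015 = $47.66
Total deductions = $285.96 + $79.51 + $578.27 + $3.18 + $47.66 = $994.58
Net pay = $3,177.33 − $994.58 = $2,182.75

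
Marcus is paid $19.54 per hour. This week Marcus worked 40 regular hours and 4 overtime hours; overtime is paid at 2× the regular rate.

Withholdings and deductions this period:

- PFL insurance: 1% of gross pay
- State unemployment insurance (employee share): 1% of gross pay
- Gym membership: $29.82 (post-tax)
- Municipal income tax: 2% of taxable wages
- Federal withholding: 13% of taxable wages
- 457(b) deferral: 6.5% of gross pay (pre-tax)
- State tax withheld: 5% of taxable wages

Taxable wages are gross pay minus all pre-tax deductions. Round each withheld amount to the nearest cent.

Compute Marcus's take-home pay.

$652.99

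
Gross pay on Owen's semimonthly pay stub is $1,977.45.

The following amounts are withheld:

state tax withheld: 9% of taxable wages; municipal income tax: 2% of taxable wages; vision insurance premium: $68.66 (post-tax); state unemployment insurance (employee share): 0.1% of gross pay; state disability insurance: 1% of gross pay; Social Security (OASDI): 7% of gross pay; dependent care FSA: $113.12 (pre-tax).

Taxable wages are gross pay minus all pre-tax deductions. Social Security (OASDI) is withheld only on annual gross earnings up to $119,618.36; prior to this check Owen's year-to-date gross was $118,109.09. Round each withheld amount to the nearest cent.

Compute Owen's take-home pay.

$1,463.19

Dependent care FSA: $113.12
Taxable wages = $1,977.45 − $113.12 = $1,864.33
Municipal income tax: $1,864.33 × 0.02 = $37.29
State tax withheld: $1,864.33 × 0.09 = $167.79
State disability insurance: $1,977.45 × 0.01 = $19.77
Social Security (OASDI): only $119,618.36 − $118,109.09 = $1,509.27 of this check is subject → $1,509.27 × 0.07 = $105.65
State unemployment insurance (employee share): $1,977.45 × 0.001 = $1.98
Vision insurance premium: $68.66
Total deductions = $113.12 + $37.29 + $167.79 + $19.77 + $105.65 + $1.98 + $68.66 = $514.26
Net pay = $1,977.45 − $514.26 = $1,463.19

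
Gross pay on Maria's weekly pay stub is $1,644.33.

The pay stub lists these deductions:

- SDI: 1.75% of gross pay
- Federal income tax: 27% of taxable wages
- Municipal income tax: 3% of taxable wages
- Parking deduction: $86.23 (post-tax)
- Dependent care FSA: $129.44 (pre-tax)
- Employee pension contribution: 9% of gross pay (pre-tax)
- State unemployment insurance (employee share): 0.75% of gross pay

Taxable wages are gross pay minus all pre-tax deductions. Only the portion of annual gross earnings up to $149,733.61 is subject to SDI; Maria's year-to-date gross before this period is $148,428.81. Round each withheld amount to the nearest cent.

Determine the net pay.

$835.44

Dependent care FSA: $129.44
Employee pension contribution: $1,644.33 × 0.09 = $147.99
Pre-tax total = $129.44 + $147.99 = $277.43
Taxable wages = $1,644.33 − $277.43 = $1,366.90
Federal income tax: $1,366.90 × 0.27 = $369.06
Municipal income tax: $1,366.90 × 0.03 = $41.01
State unemployment insurance (employee share): $1,644.33 × 0.0075 = $12.33
SDI: only $149,733.61 − $148,428.81 = $1,304.80 of this check is subject → $1,304.80 × 0.0175 = $22.83
Parking deduction: $86.23
Total deductions = $129.44 + $147.99 + $369.06 + $41.01 + $12.33 + $22.83 + $86.23 = $808.89
Net pay = $1,644.33 − $808.89 = $835.44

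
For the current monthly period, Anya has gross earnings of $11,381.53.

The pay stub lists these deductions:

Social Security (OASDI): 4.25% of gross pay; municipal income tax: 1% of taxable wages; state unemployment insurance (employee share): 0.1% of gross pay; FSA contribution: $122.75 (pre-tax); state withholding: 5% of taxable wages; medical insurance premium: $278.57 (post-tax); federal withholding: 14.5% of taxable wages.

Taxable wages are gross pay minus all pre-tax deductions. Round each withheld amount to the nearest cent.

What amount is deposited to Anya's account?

FSA contribution: $122.75
Taxable wages = $11,381.53 − $122.75 = $11,258.78
Federal withholding: $11,258.78 × 0.145 = $1,632.52
State withholding: $11,258.78 × 0.05 = $562.94
Municipal income tax: $11,258.78 × 0.01 = $112.59
State unemployment insurance (employee share): $11,381.53 × 0.001 = $11.38
Social Security (OASDI): $11,381.53 × 0.0425 = $483.72
Medical insurance premium: $278.57
Total deductions = $122.75 + $1,632.52 + $562.94 + $112.59 + $11.38 + $483.72 + $278.57 = $3,204.47
Net pay = $11,381.53 − $3,204.47 = $8,177.06

$8,177.06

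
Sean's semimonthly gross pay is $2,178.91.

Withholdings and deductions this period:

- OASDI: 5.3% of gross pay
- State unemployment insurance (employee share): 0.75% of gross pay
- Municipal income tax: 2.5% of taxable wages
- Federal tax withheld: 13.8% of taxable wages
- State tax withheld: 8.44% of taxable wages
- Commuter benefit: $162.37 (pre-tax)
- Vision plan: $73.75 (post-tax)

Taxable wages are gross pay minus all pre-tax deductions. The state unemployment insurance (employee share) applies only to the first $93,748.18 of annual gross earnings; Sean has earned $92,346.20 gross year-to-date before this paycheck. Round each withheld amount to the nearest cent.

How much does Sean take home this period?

$1,317.91

Commuter benefit: $162.37
Taxable wages = $2,178.91 − $162.37 = $2,016.54
Federal tax withheld: $2,016.54 × 0.138 = $278.28
Municipal income tax: $2,016.54 × 0.025 = $50.41
State tax withheld: $2,016.54 × 0.0844 = $170.20
State unemployment insurance (employee share): only $93,748.18 − $92,346.20 = $1,401.98 of this check is subject → $1,401.98 × 0.0075 = $10.51
OASDI: $2,178.91 × 0.053 = $115.48
Vision plan: $73.75
Total deductions = $162.37 + $278.28 + $50.41 + $170.20 + $10.51 + $115.48 + $73.75 = $861.00
Net pay = $2,178.91 − $861.00 = $1,317.91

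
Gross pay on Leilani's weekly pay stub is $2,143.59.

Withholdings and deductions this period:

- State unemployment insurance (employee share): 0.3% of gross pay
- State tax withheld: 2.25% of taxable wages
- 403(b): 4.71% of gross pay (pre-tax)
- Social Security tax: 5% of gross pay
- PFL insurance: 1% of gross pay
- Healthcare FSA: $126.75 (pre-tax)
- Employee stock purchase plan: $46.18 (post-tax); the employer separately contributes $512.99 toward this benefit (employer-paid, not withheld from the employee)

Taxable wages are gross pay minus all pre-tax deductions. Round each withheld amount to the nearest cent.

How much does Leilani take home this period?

Healthcare FSA: $126.75
403(b): $2,143.59 × 0.0471 = $100.96
Pre-tax total = $126.75 + $100.96 = $227.71
Taxable wages = $2,143.59 − $227.71 = $1,915.88
State tax withheld: $1,915.88 × 0.0225 = $43.11
State unemployment insurance (employee share): $2,143.59 × 0.003 = $6.43
Social Security tax: $2,143.59 × 0.05 = $107.18
PFL insurance: $2,143.59 × 0.01 = $21.44
Employee stock purchase plan: $46.18
(Employer's $512.99 toward employee stock purchase plan is not withheld from the employee.)
Total deductions = $126.75 + $100.96 + $43.11 + $6.43 + $107.18 + $21.44 + $46.18 = $452.05
Net pay = $2,143.59 − $452.05 = $1,691.54

$1,691.54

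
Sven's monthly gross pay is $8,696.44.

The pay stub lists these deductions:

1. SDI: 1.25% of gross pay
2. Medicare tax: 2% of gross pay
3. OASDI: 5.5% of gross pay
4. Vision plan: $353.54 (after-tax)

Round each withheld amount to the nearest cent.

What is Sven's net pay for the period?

SDI: $8,696.44 × 0.0125 = $108.71
Medicare tax: $8,696.44 × 0.02 = $173.93
OASDI: $8,696.44 × 0.055 = $478.30
Vision plan: $353.54
Total deductions = $108.71 + $173.93 + $478.30 + $353.54 = $1,114.48
Net pay = $8,696.44 − $1,114.48 = $7,581.96

$7,581.96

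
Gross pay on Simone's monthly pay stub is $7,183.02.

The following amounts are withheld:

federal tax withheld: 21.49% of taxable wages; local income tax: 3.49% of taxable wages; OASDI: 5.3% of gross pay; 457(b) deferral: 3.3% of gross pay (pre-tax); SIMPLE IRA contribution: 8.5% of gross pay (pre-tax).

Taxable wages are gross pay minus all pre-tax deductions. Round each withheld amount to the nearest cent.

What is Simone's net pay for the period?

457(b) deferral: $7,183.02 × 0.033 = $237.04
SIMPLE IRA contribution: $7,183.02 × 0.085 = $610.56
Pre-tax total = $237.04 + $610.56 = $847.60
Taxable wages = $7,183.02 − $847.60 = $6,335.42
Local income tax: $6,335.42 × 0.0349 = $221.11
Federal tax withheld: $6,335.42 × 0.2149 = $1,361.48
OASDI: $7,183.02 × 0.053 = $380.70
Total deductions = $237.04 + $610.56 + $221.11 + $1,361.48 + $380.70 = $2,810.89
Net pay = $7,183.02 − $2,810.89 = $4,372.13

$4,372.13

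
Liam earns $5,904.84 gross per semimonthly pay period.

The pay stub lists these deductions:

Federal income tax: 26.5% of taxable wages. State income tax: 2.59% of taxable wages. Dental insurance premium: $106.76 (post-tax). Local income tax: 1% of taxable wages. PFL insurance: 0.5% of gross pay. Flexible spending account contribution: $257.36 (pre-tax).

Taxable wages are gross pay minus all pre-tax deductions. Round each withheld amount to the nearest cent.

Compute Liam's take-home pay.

Flexible spending account contribution: $257.36
Taxable wages = $5,904.84 − $257.36 = $5,647.48
Federal income tax: $5,647.48 × 0.265 = $1,496.58
State income tax: $5,647.48 × 0.0259 = $146.27
Local income tax: $5,647.48 × 0.01 = $56.47
PFL insurance: $5,904.84 × 0.005 = $29.52
Dental insurance premium: $106.76
Total deductions = $257.36 + $1,496.58 + $146.27 + $56.47 + $29.52 + $106.76 = $2,092.96
Net pay = $5,904.84 − $2,092.96 = $3,811.88

$3,811.88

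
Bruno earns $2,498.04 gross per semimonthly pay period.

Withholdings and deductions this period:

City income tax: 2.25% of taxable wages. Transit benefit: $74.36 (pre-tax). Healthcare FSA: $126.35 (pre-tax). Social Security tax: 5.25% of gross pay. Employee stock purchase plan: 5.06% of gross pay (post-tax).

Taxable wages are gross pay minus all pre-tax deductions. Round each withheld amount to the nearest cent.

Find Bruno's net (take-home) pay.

$1,988.09

Transit benefit: $74.36
Healthcare FSA: $126.35
Pre-tax total = $74.36 + $126.35 = $200.71
Taxable wages = $2,498.04 − $200.71 = $2,297.33
City income tax: $2,297.33 × 0.0225 = $51.69
Social Security tax: $2,498.04 × 0.0525 = $131.15
Employee stock purchase plan: $2,498.04 × 0.0506 = $126.40
Total deductions = $74.36 + $126.35 + $51.69 + $131.15 + $126.40 = $509.95
Net pay = $2,498.04 − $509.95 = $1,988.09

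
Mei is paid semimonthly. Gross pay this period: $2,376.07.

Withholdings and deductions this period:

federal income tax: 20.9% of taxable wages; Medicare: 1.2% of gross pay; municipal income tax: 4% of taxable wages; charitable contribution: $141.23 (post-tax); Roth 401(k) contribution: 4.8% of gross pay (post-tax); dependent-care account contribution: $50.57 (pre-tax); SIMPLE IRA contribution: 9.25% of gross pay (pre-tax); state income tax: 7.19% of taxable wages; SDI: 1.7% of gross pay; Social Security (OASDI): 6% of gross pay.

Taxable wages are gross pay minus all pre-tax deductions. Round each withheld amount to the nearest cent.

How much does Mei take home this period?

$963.25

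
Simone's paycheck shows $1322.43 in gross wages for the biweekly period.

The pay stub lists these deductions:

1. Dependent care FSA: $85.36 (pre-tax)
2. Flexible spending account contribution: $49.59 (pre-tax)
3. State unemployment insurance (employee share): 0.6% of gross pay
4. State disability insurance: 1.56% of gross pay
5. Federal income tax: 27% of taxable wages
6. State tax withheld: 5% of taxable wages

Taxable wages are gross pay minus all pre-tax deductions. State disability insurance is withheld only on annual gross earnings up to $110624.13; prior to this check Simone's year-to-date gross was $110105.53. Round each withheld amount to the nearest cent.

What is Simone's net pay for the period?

Dependent care FSA: $85.36
Flexible spending account contribution: $49.59
Pre-tax total = $85.36 + $49.59 = $134.95
Taxable wages = $1322.43 − $134.95 = $1187.48
Federal income tax: $1187.48 × 0.27 = $320.62
State tax withheld: $1187.48 × 0.05 = $59.37
State disability insurance: only $110624.13 − $110105.53 = $518.60 of this check is subject → $518.60 × 0.0156 = $8.09
State unemployment insurance (employee share): $1322.43 × 0.006 = $7.93
Total deductions = $85.36 + $49.59 + $320.62 + $59.37 + $8.09 + $7.93 = $530.96
Net pay = $1322.43 − $530.96 = $791.47

$791.47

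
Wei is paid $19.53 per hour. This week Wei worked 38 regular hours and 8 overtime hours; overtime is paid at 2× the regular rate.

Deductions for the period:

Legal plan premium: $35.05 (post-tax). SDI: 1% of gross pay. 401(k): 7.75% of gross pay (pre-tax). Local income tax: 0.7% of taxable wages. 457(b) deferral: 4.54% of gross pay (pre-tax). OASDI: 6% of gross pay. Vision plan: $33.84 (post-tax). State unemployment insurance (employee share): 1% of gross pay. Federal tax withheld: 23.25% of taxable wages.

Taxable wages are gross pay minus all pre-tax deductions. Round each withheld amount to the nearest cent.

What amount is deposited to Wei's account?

$550.20

Regular pay: 38 × $19.53 = $742.14
Overtime pay: 8 × $19.53 × 2 = $312.48
Gross pay = $742.14 + $312.48 = $1,054.62
401(k): $1,054.62 × 0.0775 = $81.73
457(b) deferral: $1,054.62 × 0.0454 = $47.88
Pre-tax total = $81.73 + $47.88 = $129.61
Taxable wages = $1,054.62 − $129.61 = $925.01
Federal tax withheld: $925.01 × 0.2325 = $215.06
Local income tax: $925.01 × 0.007 = $6.48
State unemployment insurance (employee share): $1,054.62 × 0.01 = $10.55
SDI: $1,054.62 × 0.01 = $10.55
OASDI: $1,054.62 × 0.06 = $63.28
Legal plan premium: $35.05
Vision plan: $33.84
Total deductions = $81.73 + $47.88 + $215.06 + $6.48 + $10.55 + $10.55 + $63.28 + $35.05 + $33.84 = $504.42
Net pay = $1,054.62 − $504.42 = $550.20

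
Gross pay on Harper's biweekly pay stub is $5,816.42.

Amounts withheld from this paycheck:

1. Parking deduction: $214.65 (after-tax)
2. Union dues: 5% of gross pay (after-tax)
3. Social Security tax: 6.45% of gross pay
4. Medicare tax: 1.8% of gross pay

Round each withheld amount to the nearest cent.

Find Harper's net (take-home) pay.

Medicare tax: $5,816.42 × 0.018 = $104.70
Social Security tax: $5,816.42 × 0.0645 = $375.16
Parking deduction: $214.65
Union dues: $5,816.42 × 0.05 = $290.82
Total deductions = $104.70 + $375.16 + $214.65 + $290.82 = $985.33
Net pay = $5,816.42 − $985.33 = $4,831.09

$4,831.09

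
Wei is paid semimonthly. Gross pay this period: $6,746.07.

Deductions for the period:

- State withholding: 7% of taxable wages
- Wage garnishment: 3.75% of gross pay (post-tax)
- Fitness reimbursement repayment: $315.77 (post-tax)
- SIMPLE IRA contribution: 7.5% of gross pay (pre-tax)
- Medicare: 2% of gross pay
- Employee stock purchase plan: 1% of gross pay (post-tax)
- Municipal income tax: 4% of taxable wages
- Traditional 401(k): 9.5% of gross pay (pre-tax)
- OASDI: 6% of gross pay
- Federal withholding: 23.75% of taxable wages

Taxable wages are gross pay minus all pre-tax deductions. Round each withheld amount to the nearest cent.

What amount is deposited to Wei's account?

SIMPLE IRA contribution: $6,746.07 × 0.075 = $505.96
Traditional 401(k): $6,746.07 × 0.095 = $640.88
Pre-tax total = $505.96 + $640.88 = $1,146.84
Taxable wages = $6,746.07 − $1,146.84 = $5,599.23
Municipal income tax: $5,599.23 × 0.04 = $223.97
State withholding: $5,599.23 × 0.07 = $391.95
Federal withholding: $5,599.23 × 0.2375 = $1,329.82
Medicare: $6,746.07 × 0.02 = $134.92
OASDI: $6,746.07 × 0.06 = $404.76
Wage garnishment: $6,746.07 × 0.0375 = $252.98
Employee stock purchase plan: $6,746.07 × 0.01 = $67.46
Fitness reimbursement repayment: $315.77
Total deductions = $505.96 + $640.88 + $223.97 + $391.95 + $1,329.82 + $134.92 + $404.76 + $252.98 + $67.46 + $315.77 = $4,268.47
Net pay = $6,746.07 − $4,268.47 = $2,477.60

$2,477.60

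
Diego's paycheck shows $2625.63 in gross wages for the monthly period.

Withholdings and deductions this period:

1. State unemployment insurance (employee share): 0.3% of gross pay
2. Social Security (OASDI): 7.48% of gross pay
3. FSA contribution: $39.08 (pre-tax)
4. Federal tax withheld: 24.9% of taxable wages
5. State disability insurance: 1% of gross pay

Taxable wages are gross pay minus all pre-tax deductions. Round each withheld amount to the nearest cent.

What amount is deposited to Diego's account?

$1711.96

FSA contribution: $39.08
Taxable wages = $2625.63 − $39.08 = $2586.55
Federal tax withheld: $2586.55 × 0.249 = $644.05
Social Security (OASDI): $2625.63 × 0.0748 = $196.40
State unemployment insurance (employee share): $2625.63 × 0.003 = $7.88
State disability insurance: $2625.63 × 0.01 = $26.26
Total deductions = $39.08 + $644.05 + $196.40 + $7.88 + $26.26 = $913.67
Net pay = $2625.63 − $913.67 = $1711.96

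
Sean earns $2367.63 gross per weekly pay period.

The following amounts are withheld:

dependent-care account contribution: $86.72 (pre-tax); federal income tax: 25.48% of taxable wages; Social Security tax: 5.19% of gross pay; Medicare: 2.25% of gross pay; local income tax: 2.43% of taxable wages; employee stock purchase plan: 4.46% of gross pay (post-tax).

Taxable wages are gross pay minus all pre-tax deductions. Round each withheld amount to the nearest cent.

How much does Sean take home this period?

$1362.55

Dependent-care account contribution: $86.72
Taxable wages = $2367.63 − $86.72 = $2280.91
Local income tax: $2280.91 × 0.0243 = $55.43
Federal income tax: $2280.91 × 0.2548 = $581.18
Social Security tax: $2367.63 × 0.0519 = $122.88
Medicare: $2367.63 × 0.0225 = $53.27
Employee stock purchase plan: $2367.63 × 0.0446 = $105.60
Total deductions = $86.72 + $55.43 + $581.18 + $122.88 + $53.27 + $105.60 = $1005.08
Net pay = $2367.63 − $1005.08 = $1362.55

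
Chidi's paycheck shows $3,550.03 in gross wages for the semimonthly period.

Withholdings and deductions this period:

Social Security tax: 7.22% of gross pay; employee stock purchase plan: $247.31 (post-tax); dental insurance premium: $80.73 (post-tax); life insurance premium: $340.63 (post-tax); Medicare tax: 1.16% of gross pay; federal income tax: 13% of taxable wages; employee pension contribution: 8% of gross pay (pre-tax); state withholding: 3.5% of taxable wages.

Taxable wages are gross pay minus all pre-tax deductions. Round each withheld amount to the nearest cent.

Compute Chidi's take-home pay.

$1,760.98

Employee pension contribution: $3,550.03 × 0.08 = $284.00
Taxable wages = $3,550.03 − $284.00 = $3,266.03
State withholding: $3,266.03 × 0.035 = $114.31
Federal income tax: $3,266.03 × 0.13 = $424.58
Medicare tax: $3,550.03 × 0.0116 = $41.18
Social Security tax: $3,550.03 × 0.0722 = $256.31
Employee stock purchase plan: $247.31
Dental insurance premium: $80.73
Life insurance premium: $340.63
Total deductions = $284.00 + $114.31 + $424.58 + $41.18 + $256.31 + $247.31 + $80.73 + $340.63 = $1,789.05
Net pay = $3,550.03 − $1,789.05 = $1,760.98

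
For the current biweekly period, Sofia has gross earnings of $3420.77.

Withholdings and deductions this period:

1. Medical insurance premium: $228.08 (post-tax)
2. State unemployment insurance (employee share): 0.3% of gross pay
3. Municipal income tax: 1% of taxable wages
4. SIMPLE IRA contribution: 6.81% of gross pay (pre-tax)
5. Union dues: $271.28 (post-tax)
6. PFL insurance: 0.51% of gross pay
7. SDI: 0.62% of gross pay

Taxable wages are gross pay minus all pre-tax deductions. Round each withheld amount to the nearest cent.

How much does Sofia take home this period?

$2607.66

SIMPLE IRA contribution: $3420.77 × 0.0681 = $232.95
Taxable wages = $3420.77 − $232.95 = $3187.82
Municipal income tax: $3187.82 × 0.01 = $31.88
State unemployment insurance (employee share): $3420.77 × 0.003 = $10.26
PFL insurance: $3420.77 × 0.0051 = $17.45
SDI: $3420.77 × 0.0062 = $21.21
Union dues: $271.28
Medical insurance premium: $228.08
Total deductions = $232.95 + $31.88 + $10.26 + $17.45 + $21.21 + $271.28 + $228.08 = $813.11
Net pay = $3420.77 − $813.11 = $2607.66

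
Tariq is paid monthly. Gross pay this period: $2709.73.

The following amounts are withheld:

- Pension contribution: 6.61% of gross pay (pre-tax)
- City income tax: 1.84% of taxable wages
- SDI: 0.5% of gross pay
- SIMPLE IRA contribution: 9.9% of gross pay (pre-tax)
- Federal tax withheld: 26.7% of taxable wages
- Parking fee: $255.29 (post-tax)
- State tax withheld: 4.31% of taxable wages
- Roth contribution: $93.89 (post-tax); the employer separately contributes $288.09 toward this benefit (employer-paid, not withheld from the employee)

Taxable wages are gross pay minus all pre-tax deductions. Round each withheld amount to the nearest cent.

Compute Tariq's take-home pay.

SIMPLE IRA contribution: $2709.73 × 0.099 = $268.26
Pension contribution: $2709.73 × 0.0661 = $179.11
Pre-tax total = $268.26 + $179.11 = $447.37
Taxable wages = $2709.73 − $447.37 = $2262.36
Federal tax withheld: $2262.36 × 0.267 = $604.05
State tax withheld: $2262.36 × 0.0431 = $97.51
City income tax: $2262.36 × 0.0184 = $41.63
SDI: $2709.73 × 0.005 = $13.55
Roth contribution: $93.89
Parking fee: $255.29
(Employer's $288.09 toward Roth contribution is not withheld from the employee.)
Total deductions = $268.26 + $179.11 + $604.05 + $97.51 + $41.63 + $13.55 + $93.89 + $255.29 = $1553.29
Net pay = $2709.73 − $1553.29 = $1156.44

$1156.44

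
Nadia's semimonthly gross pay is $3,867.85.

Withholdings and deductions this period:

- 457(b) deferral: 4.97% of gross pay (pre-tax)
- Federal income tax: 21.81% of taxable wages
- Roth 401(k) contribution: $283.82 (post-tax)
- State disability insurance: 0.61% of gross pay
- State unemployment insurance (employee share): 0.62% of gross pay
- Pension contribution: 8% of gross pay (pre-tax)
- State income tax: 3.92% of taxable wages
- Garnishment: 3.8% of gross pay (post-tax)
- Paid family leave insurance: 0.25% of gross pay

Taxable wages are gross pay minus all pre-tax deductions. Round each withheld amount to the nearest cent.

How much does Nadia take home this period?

$2,012.03

457(b) deferral: $3,867.85 × 0.0497 = $192.23
Pension contribution: $3,867.85 × 0.08 = $309.43
Pre-tax total = $192.23 + $309.43 = $501.66
Taxable wages = $3,867.85 − $501.66 = $3,366.19
State income tax: $3,366.19 × 0.0392 = $131.95
Federal income tax: $3,366.19 × 0.2181 = $734.17
State disability insurance: $3,867.85 × 0.0061 = $23.59
Paid family leave insurance: $3,867.85 × 0.0025 = $9.67
State unemployment insurance (employee share): $3,867.85 × 0.0062 = $23.98
Roth 401(k) contribution: $283.82
Garnishment: $3,867.85 × 0.038 = $146.98
Total deductions = $192.23 + $309.43 + $131.95 + $734.17 + $23.59 + $9.67 + $23.98 + $283.82 + $146.98 = $1,855.82
Net pay = $3,867.85 − $1,855.82 = $2,012.03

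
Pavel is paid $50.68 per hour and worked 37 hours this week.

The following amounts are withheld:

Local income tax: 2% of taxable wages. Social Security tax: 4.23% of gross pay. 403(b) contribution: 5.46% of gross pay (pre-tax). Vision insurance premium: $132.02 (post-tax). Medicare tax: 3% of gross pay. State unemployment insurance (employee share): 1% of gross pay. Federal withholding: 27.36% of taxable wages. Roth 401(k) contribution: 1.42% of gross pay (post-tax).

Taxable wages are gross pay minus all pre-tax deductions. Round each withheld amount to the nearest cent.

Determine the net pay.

$939.32

Gross pay: 37 × $50.68 = $1875.16
403(b) contribution: $1875.16 × 0.0546 = $102.38
Taxable wages = $1875.16 − $102.38 = $1772.78
Federal withholding: $1772.78 × 0.2736 = $485.03
Local income tax: $1772.78 × 0.02 = $35.46
Social Security tax: $1875.16 × 0.0423 = $79.32
Medicare tax: $1875.16 × 0.03 = $56.25
State unemployment insurance (employee share): $1875.16 × 0.01 = $18.75
Vision insurance premium: $132.02
Roth 401(k) contribution: $1875.16 × 0.0142 = $26.63
Total deductions = $102.38 + $485.03 + $35.46 + $79.32 + $56.25 + $18.75 + $132.02 + $26.63 = $935.84
Net pay = $1875.16 − $935.84 = $939.32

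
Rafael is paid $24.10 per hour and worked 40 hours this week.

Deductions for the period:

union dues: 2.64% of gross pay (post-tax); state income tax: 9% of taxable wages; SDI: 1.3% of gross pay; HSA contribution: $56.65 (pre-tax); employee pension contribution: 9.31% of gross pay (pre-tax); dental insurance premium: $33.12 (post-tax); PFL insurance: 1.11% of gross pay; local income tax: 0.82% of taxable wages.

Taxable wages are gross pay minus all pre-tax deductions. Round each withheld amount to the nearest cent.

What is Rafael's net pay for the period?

$655.52

Gross pay: 40 × $24.10 = $964.00
HSA contribution: $56.65
Employee pension contribution: $964.00 × 0.0931 = $89.75
Pre-tax total = $56.65 + $89.75 = $146.40
Taxable wages = $964.00 − $146.40 = $817.60
Local income tax: $817.60 × 0.0082 = $6.70
State income tax: $817.60 × 0.09 = $73.58
SDI: $964.00 × 0.013 = $12.53
PFL insurance: $964.00 × 0.0111 = $10.70
Dental insurance premium: $33.12
Union dues: $964.00 × 0.0264 = $25.45
Total deductions = $56.65 + $89.75 + $6.70 + $73.58 + $12.53 + $10.70 + $33.12 + $25.45 = $308.48
Net pay = $964.00 − $308.48 = $655.52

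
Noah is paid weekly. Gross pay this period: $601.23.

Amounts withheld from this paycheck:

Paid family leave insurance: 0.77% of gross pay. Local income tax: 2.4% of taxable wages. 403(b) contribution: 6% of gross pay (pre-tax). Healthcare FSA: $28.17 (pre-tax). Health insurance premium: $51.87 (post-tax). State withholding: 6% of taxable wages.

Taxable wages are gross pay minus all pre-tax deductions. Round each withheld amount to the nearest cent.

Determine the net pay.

403(b) contribution: $601.23 × 0.06 = $36.07
Healthcare FSA: $28.17
Pre-tax total = $36.07 + $28.17 = $64.24
Taxable wages = $601.23 − $64.24 = $536.99
State withholding: $536.99 × 0.06 = $32.22
Local income tax: $536.99 × 0.024 = $12.89
Paid family leave insurance: $601.23 × 0.0077 = $4.63
Health insurance premium: $51.87
Total deductions = $36.07 + $28.17 + $32.22 + $12.89 + $4.63 + $51.87 = $165.85
Net pay = $601.23 − $165.85 = $435.38

$435.38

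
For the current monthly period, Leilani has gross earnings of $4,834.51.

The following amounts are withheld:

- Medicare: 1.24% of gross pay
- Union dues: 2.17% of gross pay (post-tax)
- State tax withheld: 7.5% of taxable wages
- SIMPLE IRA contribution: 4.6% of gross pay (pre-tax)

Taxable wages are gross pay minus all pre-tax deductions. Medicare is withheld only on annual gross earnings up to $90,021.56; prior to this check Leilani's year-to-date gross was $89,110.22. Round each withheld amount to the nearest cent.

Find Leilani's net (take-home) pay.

SIMPLE IRA contribution: $4,834.51 × 0.046 = $222.39
Taxable wages = $4,834.51 − $222.39 = $4,612.12
State tax withheld: $4,612.12 × 0.075 = $345.91
Medicare: only $90,021.56 − $89,110.22 = $911.34 of this check is subject → $911.34 × 0.0124 = $11.30
Union dues: $4,834.51 × 0.0217 = $104.91
Total deductions = $222.39 + $345.91 + $11.30 + $104.91 = $684.51
Net pay = $4,834.51 − $684.51 = $4,150.00

$4,150.00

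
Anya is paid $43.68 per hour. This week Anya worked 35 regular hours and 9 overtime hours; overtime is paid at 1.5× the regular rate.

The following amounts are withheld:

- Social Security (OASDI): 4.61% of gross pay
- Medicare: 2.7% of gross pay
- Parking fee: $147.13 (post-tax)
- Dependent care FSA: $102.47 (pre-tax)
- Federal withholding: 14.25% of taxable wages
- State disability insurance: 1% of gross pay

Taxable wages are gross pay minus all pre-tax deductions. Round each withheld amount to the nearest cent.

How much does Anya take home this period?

Regular pay: 35 × $43.68 = $1,528.80
Overtime pay: 9 × $43.68 × 1.5 = $589.68
Gross pay = $1,528.80 + $589.68 = $2,118.48
Dependent care FSA: $102.47
Taxable wages = $2,118.48 − $102.47 = $2,016.01
Federal withholding: $2,016.01 × 0.1425 = $287.28
Medicare: $2,118.48 × 0.027 = $57.20
State disability insurance: $2,118.48 × 0.01 = $21.18
Social Security (OASDI): $2,118.48 × 0.0461 = $97.66
Parking fee: $147.13
Total deductions = $102.47 + $287.28 + $57.20 + $21.18 + $97.66 + $147.13 = $712.92
Net pay = $2,118.48 − $712.92 = $1,405.56

$1,405.56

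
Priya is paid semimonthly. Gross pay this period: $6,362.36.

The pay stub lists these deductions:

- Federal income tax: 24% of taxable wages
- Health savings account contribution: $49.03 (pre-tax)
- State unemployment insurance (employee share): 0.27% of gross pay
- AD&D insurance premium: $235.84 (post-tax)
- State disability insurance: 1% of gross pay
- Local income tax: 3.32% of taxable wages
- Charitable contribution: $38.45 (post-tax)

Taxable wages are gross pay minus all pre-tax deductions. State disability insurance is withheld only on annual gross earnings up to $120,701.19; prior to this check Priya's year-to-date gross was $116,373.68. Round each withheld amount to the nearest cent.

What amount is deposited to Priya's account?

Health savings account contribution: $49.03
Taxable wages = $6,362.36 − $49.03 = $6,313.33
Federal income tax: $6,313.33 × 0.24 = $1,515.20
Local income tax: $6,313.33 × 0.0332 = $209.60
State disability insurance: only $120,701.19 − $116,373.68 = $4,327.51 of this check is subject → $4,327.51 × 0.01 = $43.28
State unemployment insurance (employee share): $6,362.36 × 0.0027 = $17.18
AD&D insurance premium: $235.84
Charitable contribution: $38.45
Total deductions = $49.03 + $1,515.20 + $209.60 + $43.28 + $17.18 + $235.84 + $38.45 = $2,108.58
Net pay = $6,362.36 − $2,108.58 = $4,253.78

$4,253.78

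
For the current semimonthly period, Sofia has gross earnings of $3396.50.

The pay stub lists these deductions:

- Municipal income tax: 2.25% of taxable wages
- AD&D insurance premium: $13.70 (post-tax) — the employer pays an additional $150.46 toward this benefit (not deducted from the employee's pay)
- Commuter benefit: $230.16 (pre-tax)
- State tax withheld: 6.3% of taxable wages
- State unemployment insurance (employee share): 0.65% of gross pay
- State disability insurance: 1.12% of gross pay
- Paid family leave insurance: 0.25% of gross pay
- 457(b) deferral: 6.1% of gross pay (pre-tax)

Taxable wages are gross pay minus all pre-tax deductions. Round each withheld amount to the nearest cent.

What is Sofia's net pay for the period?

$2623.83

Commuter benefit: $230.16
457(b) deferral: $3396.50 × 0.061 = $207.19
Pre-tax total = $230.16 + $207.19 = $437.35
Taxable wages = $3396.50 − $437.35 = $2959.15
State tax withheld: $2959.15 × 0.063 = $186.43
Municipal income tax: $2959.15 × 0.0225 = $66.58
State unemployment insurance (employee share): $3396.50 × 0.0065 = $22.08
State disability insurance: $3396.50 × 0.0112 = $38.04
Paid family leave insurance: $3396.50 × 0.0025 = $8.49
AD&D insurance premium: $13.70
(Employer's $150.46 toward AD&D insurance premium is not withheld from the employee.)
Total deductions = $230.16 + $207.19 + $186.43 + $66.58 + $22.08 + $38.04 + $8.49 + $13.70 = $772.67
Net pay = $3396.50 − $772.67 = $2623.83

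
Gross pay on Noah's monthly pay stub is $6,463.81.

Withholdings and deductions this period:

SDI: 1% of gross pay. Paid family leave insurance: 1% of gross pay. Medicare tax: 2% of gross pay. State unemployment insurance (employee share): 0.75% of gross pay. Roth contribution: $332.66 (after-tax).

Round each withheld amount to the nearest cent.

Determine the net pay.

$5,824.11

State unemployment insurance (employee share): $6,463.81 × 0.0075 = $48.48
SDI: $6,463.81 × 0.01 = $64.64
Medicare tax: $6,463.81 × 0.02 = $129.28
Paid family leave insurance: $6,463.81 × 0.01 = $64.64
Roth contribution: $332.66
Total deductions = $48.48 + $64.64 + $129.28 + $64.64 + $332.66 = $639.70
Net pay = $6,463.81 − $639.70 = $5,824.11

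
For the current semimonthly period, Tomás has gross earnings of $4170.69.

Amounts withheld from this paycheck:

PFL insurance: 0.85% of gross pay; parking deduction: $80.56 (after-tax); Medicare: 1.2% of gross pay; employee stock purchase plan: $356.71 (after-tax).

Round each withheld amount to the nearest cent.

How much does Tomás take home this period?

$3647.92

PFL insurance: $4170.69 × 0.0085 = $35.45
Medicare: $4170.69 × 0.012 = $50.05
Parking deduction: $80.56
Employee stock purchase plan: $356.71
Total deductions = $35.45 + $50.05 + $80.56 + $356.71 = $522.77
Net pay = $4170.69 − $522.77 = $3647.92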